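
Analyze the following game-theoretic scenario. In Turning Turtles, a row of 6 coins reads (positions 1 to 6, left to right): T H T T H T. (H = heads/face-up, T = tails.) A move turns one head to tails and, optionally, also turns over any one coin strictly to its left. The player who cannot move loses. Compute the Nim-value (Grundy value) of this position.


Coins: T H T T H T
Key fact: a single head at position k behaves exactly like a Nim heap of size k (turning it to T and optionally flipping a coin at j < k corresponds to moving the heap from k to j, or to 0), and heads combine as a disjunctive sum (two heads at the same place would cancel, matching j XOR j = 0). So the Nim-value is the XOR of the 1-indexed positions of the heads.
Face-up positions (1-indexed): [2, 5]
XOR 0 with 2: 0 XOR 2 = 2
XOR 2 with 5: 2 XOR 5 = 7
Nim-value = 7

7


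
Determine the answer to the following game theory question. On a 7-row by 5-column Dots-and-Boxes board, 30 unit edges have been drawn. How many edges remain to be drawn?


Grid: 7 x 5 boxes, i.e. 8 rows and 6 columns of dots.
Horizontal edges: (rows + 1) * cols = 8 * 5 = 40
Vertical edges: rows * (cols + 1) = 7 * 6 = 42
Total edges: 40 + 42 = 82
Edges drawn: 30
Remaining: 82 - 30 = 52

52


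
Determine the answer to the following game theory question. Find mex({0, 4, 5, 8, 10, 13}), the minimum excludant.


Set = {0, 4, 5, 8, 10, 13}
0 is in the set.
1 is NOT in the set. This is the mex.
mex = 1

1


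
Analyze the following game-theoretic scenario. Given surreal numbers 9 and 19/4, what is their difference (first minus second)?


x = 9, y = 19/4
Converting to common denominator: 4
x = 36/4, y = 19/4
x - y = 9 - 19/4 = 17/4

17/4


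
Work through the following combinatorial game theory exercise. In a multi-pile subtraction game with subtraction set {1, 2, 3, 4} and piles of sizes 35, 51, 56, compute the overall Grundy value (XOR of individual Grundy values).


Subtraction set: {1, 2, 3, 4}
For this subtraction set, G(n) = n mod 5 (period = max + 1 = 5).
Pile 1 (size 35): G(35) = 35 mod 5 = 0
Pile 2 (size 51): G(51) = 51 mod 5 = 1
Pile 3 (size 56): G(56) = 56 mod 5 = 1
Total Grundy value = XOR of all: 0 XOR 1 XOR 1 = 0

0


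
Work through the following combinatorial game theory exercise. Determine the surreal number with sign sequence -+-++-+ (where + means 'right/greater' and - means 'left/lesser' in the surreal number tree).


Sign expansion: -+-++-+
Rule: track bounds (lo, hi), initially (-inf, +inf). On '+', the current value becomes lo and we move to the simplest number in (value, hi): value + 1 if hi = +inf, otherwise the midpoint (value + hi)/2. On '-', the current value becomes hi and we move to value - 1 if lo = -inf, otherwise the midpoint (lo + value)/2.
Start at 0.
Step 1: sign = -, move left. Bounds: (-inf, 0). Value = -1
Step 2: sign = +, move right. Bounds: (-1, 0). Value = -1/2
Step 3: sign = -, move left. Bounds: (-1, -1/2). Value = -3/4
Step 4: sign = +, move right. Bounds: (-3/4, -1/2). Value = -5/8
Step 5: sign = +, move right. Bounds: (-5/8, -1/2). Value = -9/16
Step 6: sign = -, move left. Bounds: (-5/8, -9/16). Value = -19/32
Step 7: sign = +, move right. Bounds: (-19/32, -9/16). Value = -37/64
The surreal number with sign expansion -+-++-+ is -37/64.

-37/64


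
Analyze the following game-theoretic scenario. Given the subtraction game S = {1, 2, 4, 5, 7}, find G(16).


The subtraction set is S = {1, 2, 4, 5, 7}.
G(k) = mex{ G(k - s) : s in S, s <= k }. We compute iteratively: G(0) = 0.
G(1) = mex({0}) = 1
G(2) = mex({0, 1}) = 2
G(3) = mex({1, 2}) = 0
G(4) = mex({0, 2}) = 1
G(5) = mex({0, 1}) = 2
G(6) = mex({1, 2}) = 0
G(7) = mex({0, 2}) = 1
G(8) = mex({0, 1}) = 2
G(9) = mex({1, 2}) = 0
Observe that G(3)..G(9) = 0, 1, 2, 0, 1, 2, 0 repeats G(0)..G(6) = 0, 1, 2, 0, 1, 2, 0.
For k >= max(S) = 7, G(k) is determined by the previous 7 values G(k-7)..G(k-1); a window of 7 consecutive values has recurred shifted by 3, so by induction G(k + 3) = G(k) for all k >= 0: the sequence is periodic from the start with period 3.
One period: G(0..2) = 0, 1, 2.
16 mod 3 = 1, so G(16) = G(1) = 1.

1


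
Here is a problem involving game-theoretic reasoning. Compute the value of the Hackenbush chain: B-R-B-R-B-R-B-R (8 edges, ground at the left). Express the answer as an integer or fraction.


Edges (from ground): B-R-B-R-B-R-B-R
By Berlekamp's sign-expansion rule, a Blue-Red Hackenbush stalk has the value of the surreal number whose sign sequence is the edge sequence with B -> + and R -> -.
Sign sequence: +-+-+-+-
Trace the sign expansion in the surreal number tree, starting from 0:
Edge 1: B (sign +) -> bounds (0, +inf), value = 1
Edge 2: R (sign -) -> bounds (0, 1), value = 1/2
Edge 3: B (sign +) -> bounds (1/2, 1), value = 3/4
Edge 4: R (sign -) -> bounds (1/2, 3/4), value = 5/8
Edge 5: B (sign +) -> bounds (5/8, 3/4), value = 11/16
Edge 6: R (sign -) -> bounds (5/8, 11/16), value = 21/32
Edge 7: B (sign +) -> bounds (21/32, 11/16), value = 43/64
Edge 8: R (sign -) -> bounds (21/32, 43/64), value = 85/128
Game value = 85/128

85/128


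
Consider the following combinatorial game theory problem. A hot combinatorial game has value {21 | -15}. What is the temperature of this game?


The game is {21 | -15}, a switch {a | b} with numbers a > b.
Cooling {a | b} by t gives {a - t | b + t}, which stops being hot when a - t = b + t, i.e. at t = (a - b)/2. So the temperature of a switch is (a - b)/2.
Temperature = (Left option - Right option) / 2
= (21 - (-15)) / 2
= 36 / 2
= 18

18


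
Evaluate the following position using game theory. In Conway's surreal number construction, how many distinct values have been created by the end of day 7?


Day 0: {|} = 0 is born. Count = 1.
Day n: the number of surreal numbers born by day n is 2^(n+1) - 1.
By day 0: 2^1 - 1 = 1
By day 1: 2^2 - 1 = 3
By day 2: 2^3 - 1 = 7
By day 3: 2^4 - 1 = 15
By day 4: 2^5 - 1 = 31
By day 5: 2^6 - 1 = 63
By day 6: 2^7 - 1 = 127
By day 7: 2^8 - 1 = 255
By day 7: 255 surreal numbers.

255


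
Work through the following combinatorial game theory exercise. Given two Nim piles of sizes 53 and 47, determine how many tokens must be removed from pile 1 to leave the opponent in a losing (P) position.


Piles: 53 and 47
Current XOR: 53 XOR 47 = 26 (non-zero, so this is an N-position).
To make the XOR zero, we need to find a move that balances the piles.
For pile 1 (size 53): target = 53 XOR 26 = 47
We reduce pile 1 from 53 to 47.
Tokens removed: 53 - 47 = 6
Verification: 47 XOR 47 = 0

6


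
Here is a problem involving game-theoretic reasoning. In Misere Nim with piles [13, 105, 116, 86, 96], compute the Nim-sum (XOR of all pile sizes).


We need the XOR (exclusive or) of all pile sizes.
After XOR-ing pile 1 (size 13): 0 XOR 13 = 13
After XOR-ing pile 2 (size 105): 13 XOR 105 = 100
After XOR-ing pile 3 (size 116): 100 XOR 116 = 16
After XOR-ing pile 4 (size 86): 16 XOR 86 = 70
After XOR-ing pile 5 (size 96): 70 XOR 96 = 38
The Nim-value of this position is 38.

38


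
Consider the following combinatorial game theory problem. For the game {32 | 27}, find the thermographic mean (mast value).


Game = {32 | 27}, a switch {a | b} with numbers a > b.
Its thermograph has left wall a - t and right wall b + t, which meet at t = (a - b)/2, where both equal (a + b)/2. So the mast (mean value) is at (a + b)/2.
Mean = (32 + (27))/2 = 59/2 = 59/2

59/2


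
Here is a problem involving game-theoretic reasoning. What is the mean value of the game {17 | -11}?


Game = {17 | -11}, a switch {a | b} with numbers a > b.
Its thermograph has left wall a - t and right wall b + t, which meet at t = (a - b)/2, where both equal (a + b)/2. So the mast (mean value) is at (a + b)/2.
Mean = (17 + (-11))/2 = 6/2 = 3

3


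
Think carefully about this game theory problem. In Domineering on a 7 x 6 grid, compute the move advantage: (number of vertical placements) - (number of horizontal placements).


Board is 7 x 6 (rows x cols).
Left (vertical) placements: (rows-1) * cols = 6 * 6 = 36
Right (horizontal) placements: rows * (cols-1) = 7 * 5 = 35
Advantage = Left - Right = 36 - 35 = 1

1


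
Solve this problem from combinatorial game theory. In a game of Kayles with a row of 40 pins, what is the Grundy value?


Kayles: a move removes 1 or 2 adjacent pins from a contiguous row.
Removing pins from a row of k leaves two independent rows (a, b) with a + b = k - 1 (one pin) or a + b = k - 2 (two pins); an end removal gives a = 0.
By Sprague-Grundy, G(k) = mex{ G(a) XOR G(b) } over all these splits. G(0) = 0.
G(1): splits (0,0):0^0=0 -> mex({0}) = 1
G(2): splits (0,1):0^1=1 (0,0):0^0=0 -> mex({0, 1}) = 2
G(3): splits (0,2):0^2=2 (1,1):1^1=0 (0,1):0^1=1 -> mex({0, 1, 2}) = 3
G(4): splits (0,3):0^3=3 (1,2):1^2=3 (0,2):0^2=2 (1,1):1^1=0 -> mex({0, 2, 3}) = 1
G(5): splits (0,4):0^1=1 (1,3):1^3=2 (2,2):2^2=0 (0,3):0^3=3 (1,2):1^2=3 -> mex({0, 1, 2, 3}) = 4
G(6) = mex({0, 1, 2, 4}) = 3
G(7) = mex({0, 1, 3, 4, 5}) = 2
G(8) = mex({0, 2, 3, 5, 6}) = 1
G(9) = mex({0, 1, 2, 3, 6, 7}) = 4
G(10) = mex({0, 1, 3, 4, 5, 7}) = 2
G(11) = mex({0, 1, 2, 3, 4, 5}) = 6
G(12) = mex({0, 1, 2, 3, 5, 6, 7}) = 4
G(13) = mex({0, 2, 3, 4, 6, 7}) = 1
G(14) = mex({0, 1, 4, 5, 6, 7}) = 2
G(15) = mex({0, 1, 2, 3, 4, 5, 6}) = 7
G(16) = mex({0, 2, 3, 5, 6, 7}) = 1
G(17) = mex({0, 1, 2, 3, 5, 6, 7}) = 4
G(18) = mex({0, 1, 2, 4, 5, 6}) = 3
G(19) = mex({0, 1, 3, 4, 5, 7}) = 2
G(20) = mex({0, 2, 3, 4, 5, 6, 7}) = 1
G(21) = mex({0, 1, 2, 3, 5, 6, 7}) = 4
G(22) = mex({0, 1, 2, 3, 4, 5, 7}) = 6
G(23) = mex({0, 1, 2, 3, 4, 5, 6}) = 7
G(24) = mex({0, 1, 2, 3, 5, 6, 7}) = 4
G(25) = mex({0, 2, 3, 4, 6, 7}) = 1
G(26) = mex({0, 1, 3, 4, 5, 6, 7}) = 2
G(27) = mex({0, 1, 2, 3, 4, 5, 6, 7}) = 8
G(28) = mex({0, 1, 2, 3, 4, 6, 7, 8}) = 5
G(29) = mex({0, 1, 2, 3, 5, 6, 7, 8, 9}) = 4
G(30) = mex({0, 1, 2, 3, 4, 5, 6, 9, 10}) = 7
G(31) = mex({0, 1, 3, 4, 5, 7, 10, 11}) = 2
G(32) = mex({0, 2, 3, 4, 5, 6, 7, 9, 11}) = 1
G(33) = mex({0, 1, 2, 3, 4, 5, 6, 7, 9, 12}) = 8
G(34) = mex({0, 1, 2, 3, 4, 5, 7, 8, 11, 12}) = 6
G(35) = mex({0, 1, 2, 3, 4, 5, 6, 8, 9, 10, 11}) = 7
G(36) = mex({0, 1, 2, 3, 5, 6, 7, 9, 10}) = 4
G(37) = mex({0, 2, 3, 4, 6, 7, 9, 10, 11, 12}) = 1
G(38) = mex({0, 1, 3, 4, 5, 6, 7, 9, 10, 11, 12}) = 2
G(39) = mex({0, 1, 2, 4, 5, 6, 7, 9, 10, 12, 14}) = 3
G(40) = mex({0, 2, 3, 4, 6, 7, 11, 12, 14}) = 1
Therefore G(40) = 1.

1


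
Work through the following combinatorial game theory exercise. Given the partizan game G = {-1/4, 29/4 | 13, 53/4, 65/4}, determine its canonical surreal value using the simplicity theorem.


Left options: {-1/4, 29/4}, max = 29/4
Right options: {13, 53/4, 65/4}, min = 13
All options are numbers and max(Left) < min(Right), so by the simplicity theorem the value is the simplest (earliest-born) number strictly between 29/4 and 13.
Integers 8 through 12 all lie strictly between 29/4 and 13.
Among integers, the simplest (lowest birthday = smallest |n|; 0 is born on day 0, +-n on day n) is 8.
No non-integer in the interval can be simpler: if x is a non-integer in the interval, then floor(x) or ceil(x) also lies in the interval (the interval contains an integer), and both are proper prefixes of x's sign expansion, i.e. born earlier. So the game value is 8.
Game value = 8

8


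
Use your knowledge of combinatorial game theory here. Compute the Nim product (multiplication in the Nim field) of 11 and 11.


Nim multiplication is bilinear over XOR: (u XOR v) * w = (u*w) XOR (v*w).
So we split each operand into its bit components and XOR the pairwise Nim products.
11 = 1 + 2 + 8 (as XOR of powers of 2).
11 = 1 + 2 + 8 (as XOR of powers of 2).
Using the standard Nim-product table on single bits:
  2*2 = 3,   2*4 = 8,   2*8 = 12,
  4*4 = 6,   4*8 = 11,  8*8 = 13,
and  1*x = x (identity), k*l = l*k (commutative).
Pairwise Nim products:
  1 * 1 = 1
  1 * 2 = 2
  1 * 8 = 8
  2 * 1 = 2
  2 * 2 = 3
  2 * 8 = 12
  8 * 1 = 8
  8 * 2 = 12
  8 * 8 = 13
XOR them: 1 XOR 2 XOR 8 XOR 2 XOR 3 XOR 12 XOR 8 XOR 12 XOR 13 = 15.
Result: 11 * 11 = 15 (in Nim).

15


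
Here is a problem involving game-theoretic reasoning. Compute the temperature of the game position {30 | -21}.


The game is {30 | -21}, a switch {a | b} with numbers a > b.
Cooling {a | b} by t gives {a - t | b + t}, which stops being hot when a - t = b + t, i.e. at t = (a - b)/2. So the temperature of a switch is (a - b)/2.
Temperature = (Left option - Right option) / 2
= (30 - (-21)) / 2
= 51 / 2
= 51/2

51/2


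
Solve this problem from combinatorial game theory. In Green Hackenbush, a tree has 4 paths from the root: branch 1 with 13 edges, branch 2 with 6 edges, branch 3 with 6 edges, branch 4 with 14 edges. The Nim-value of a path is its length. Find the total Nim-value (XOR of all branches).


The tree has 4 branches from the ground vertex.
In Green Hackenbush, the Nim-value of a simple path of length k is k.
Branch 1: length 13, Nim-value = 13
Branch 2: length 6, Nim-value = 6
Branch 3: length 6, Nim-value = 6
Branch 4: length 14, Nim-value = 14
Total Nim-value = XOR of all branch values:
0 XOR 13 = 13
13 XOR 6 = 11
11 XOR 6 = 13
13 XOR 14 = 3
Nim-value of the tree = 3

3


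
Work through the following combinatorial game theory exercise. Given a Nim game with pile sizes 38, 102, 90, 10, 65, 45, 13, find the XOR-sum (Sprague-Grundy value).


We need the XOR (exclusive or) of all pile sizes.
After XOR-ing pile 1 (size 38): 0 XOR 38 = 38
After XOR-ing pile 2 (size 102): 38 XOR 102 = 64
After XOR-ing pile 3 (size 90): 64 XOR 90 = 26
After XOR-ing pile 4 (size 10): 26 XOR 10 = 16
After XOR-ing pile 5 (size 65): 16 XOR 65 = 81
After XOR-ing pile 6 (size 45): 81 XOR 45 = 124
After XOR-ing pile 7 (size 13): 124 XOR 13 = 113
The Nim-value of this position is 113.

113


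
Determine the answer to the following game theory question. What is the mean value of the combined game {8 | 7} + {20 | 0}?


G1 = {8 | 7}, G2 = {20 | 0}
Each is a switch {a | b} with numbers a > b; its mean value is (a + b)/2, and mean value is additive over game sums: m(G1 + G2) = m(G1) + m(G2).
Mean of G1 = (8 + (7))/2 = 15/2 = 15/2
Mean of G2 = (20 + (0))/2 = 20/2 = 10
Mean of G1 + G2 = 15/2 + 10 = 35/2

35/2


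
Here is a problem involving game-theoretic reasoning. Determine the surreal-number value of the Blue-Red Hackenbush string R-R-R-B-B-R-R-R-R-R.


Edges (from ground): R-R-R-B-B-R-R-R-R-R
By Berlekamp's sign-expansion rule, a Blue-Red Hackenbush stalk has the value of the surreal number whose sign sequence is the edge sequence with B -> + and R -> -.
Sign sequence: ---++-----
Trace the sign expansion in the surreal number tree, starting from 0:
Edge 1: R (sign -) -> bounds (-inf, 0), value = -1
Edge 2: R (sign -) -> bounds (-inf, -1), value = -2
Edge 3: R (sign -) -> bounds (-inf, -2), value = -3
Edge 4: B (sign +) -> bounds (-3, -2), value = -5/2
Edge 5: B (sign +) -> bounds (-5/2, -2), value = -9/4
Edge 6: R (sign -) -> bounds (-5/2, -9/4), value = -19/8
Edge 7: R (sign -) -> bounds (-5/2, -19/8), value = -39/16
Edge 8: R (sign -) -> bounds (-5/2, -39/16), value = -79/32
Edge 9: R (sign -) -> bounds (-5/2, -79/32), value = -159/64
Edge 10: R (sign -) -> bounds (-5/2, -159/64), value = -319/128
Game value = -319/128

-319/128


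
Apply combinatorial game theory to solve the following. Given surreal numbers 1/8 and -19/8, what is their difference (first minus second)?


x = 1/8, y = -19/8
Converting to common denominator: 8
x = 1/8, y = -19/8
x - y = 1/8 - -19/8 = 5/2

5/2


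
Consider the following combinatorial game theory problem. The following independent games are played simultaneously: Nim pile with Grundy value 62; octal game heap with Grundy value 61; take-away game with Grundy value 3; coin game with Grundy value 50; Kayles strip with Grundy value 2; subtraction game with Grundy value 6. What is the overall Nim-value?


By the Sprague-Grundy theorem, the Grundy value of a sum of games is the XOR of individual Grundy values.
Nim pile: Grundy value = 62. Running XOR: 0 XOR 62 = 62
octal game heap: Grundy value = 61. Running XOR: 62 XOR 61 = 3
take-away game: Grundy value = 3. Running XOR: 3 XOR 3 = 0
coin game: Grundy value = 50. Running XOR: 0 XOR 50 = 50
Kayles strip: Grundy value = 2. Running XOR: 50 XOR 2 = 48
subtraction game: Grundy value = 6. Running XOR: 48 XOR 6 = 54
The combined Grundy value is 54.

54


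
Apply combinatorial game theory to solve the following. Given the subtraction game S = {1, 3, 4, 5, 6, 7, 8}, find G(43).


The subtraction set is S = {1, 3, 4, 5, 6, 7, 8}.
G(k) = mex{ G(k - s) : s in S, s <= k }. We compute iteratively: G(0) = 0.
G(1) = mex({0}) = 1
G(2) = mex({1}) = 0
G(3) = mex({0}) = 1
G(4) = mex({0, 1}) = 2
G(5) = mex({0, 1, 2}) = 3
G(6) = mex({0, 1, 3}) = 2
G(7) = mex({0, 1, 2}) = 3
G(8) = mex({0, 1, 2, 3}) = 4
G(9) = mex({0, 1, 2, 3, 4}) = 5
G(10) = mex({0, 1, 2, 3, 5}) = 4
G(11) = mex({1, 2, 3, 4}) = 0
G(12) = mex({0, 2, 3, 4, 5}) = 1
G(13) = mex({1, 2, 3, 4, 5}) = 0
G(14) = mex({0, 2, 3, 4, 5}) = 1
G(15) = mex({0, 1, 3, 4, 5}) = 2
G(16) = mex({0, 1, 2, 4, 5}) = 3
G(17) = mex({0, 1, 3, 4, 5}) = 2
G(18) = mex({0, 1, 2, 4}) = 3
Observe that G(11)..G(18) = 0, 1, 0, 1, 2, 3, 2, 3 repeats G(0)..G(7) = 0, 1, 0, 1, 2, 3, 2, 3.
For k >= max(S) = 8, G(k) is determined by the previous 8 values G(k-8)..G(k-1); a window of 8 consecutive values has recurred shifted by 11, so by induction G(k + 11) = G(k) for all k >= 0: the sequence is periodic from the start with period 11.
One period: G(0..10) = 0, 1, 0, 1, 2, 3, 2, 3, 4, 5, 4.
43 mod 11 = 10, so G(43) = G(10) = 4.

4


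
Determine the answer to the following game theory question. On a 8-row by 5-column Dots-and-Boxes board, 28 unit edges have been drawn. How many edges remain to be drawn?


Grid: 8 x 5 boxes, i.e. 9 rows and 6 columns of dots.
Horizontal edges: (rows + 1) * cols = 9 * 5 = 45
Vertical edges: rows * (cols + 1) = 8 * 6 = 48
Total edges: 45 + 48 = 93
Edges drawn: 28
Remaining: 93 - 28 = 65

65


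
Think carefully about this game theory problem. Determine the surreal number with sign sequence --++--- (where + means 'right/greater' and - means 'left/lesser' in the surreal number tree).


Sign expansion: --++---
Rule: track bounds (lo, hi), initially (-inf, +inf). On '+', the current value becomes lo and we move to the simplest number in (value, hi): value + 1 if hi = +inf, otherwise the midpoint (value + hi)/2. On '-', the current value becomes hi and we move to value - 1 if lo = -inf, otherwise the midpoint (lo + value)/2.
Start at 0.
Step 1: sign = -, move left. Bounds: (-inf, 0). Value = -1
Step 2: sign = -, move left. Bounds: (-inf, -1). Value = -2
Step 3: sign = +, move right. Bounds: (-2, -1). Value = -3/2
Step 4: sign = +, move right. Bounds: (-3/2, -1). Value = -5/4
Step 5: sign = -, move left. Bounds: (-3/2, -5/4). Value = -11/8
Step 6: sign = -, move left. Bounds: (-3/2, -11/8). Value = -23/16
Step 7: sign = -, move left. Bounds: (-3/2, -23/16). Value = -47/32
The surreal number with sign expansion --++--- is -47/32.

-47/32


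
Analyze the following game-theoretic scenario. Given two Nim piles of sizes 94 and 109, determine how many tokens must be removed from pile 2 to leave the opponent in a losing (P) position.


Piles: 94 and 109
Current XOR: 94 XOR 109 = 51 (non-zero, so this is an N-position).
To make the XOR zero, we need to find a move that balances the piles.
For pile 2 (size 109): target = 109 XOR 51 = 94
We reduce pile 2 from 109 to 94.
Tokens removed: 109 - 94 = 15
Verification: 94 XOR 94 = 0

15


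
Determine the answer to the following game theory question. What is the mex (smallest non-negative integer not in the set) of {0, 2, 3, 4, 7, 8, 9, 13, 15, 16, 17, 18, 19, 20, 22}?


Set = {0, 2, 3, 4, 7, 8, 9, 13, 15, 16, 17, 18, 19, 20, 22}
0 is in the set.
1 is NOT in the set. This is the mex.
mex = 1

1


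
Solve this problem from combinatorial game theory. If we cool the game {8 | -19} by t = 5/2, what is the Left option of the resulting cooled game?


Original game: {8 | -19} (a switch {a | b} with a > b).
Cooling by t (for t below the temperature (a - b)/2 = 27/2) taxes each move by t: {a | b} cooled by t is {a - t | b + t}.
Cooling amount: t = 5/2
Cooled Left option: 8 - 5/2 = 11/2
Cooled Right option: -19 + 5/2 = -33/2
Cooled game: {11/2 | -33/2}
Left option = 11/2

11/2


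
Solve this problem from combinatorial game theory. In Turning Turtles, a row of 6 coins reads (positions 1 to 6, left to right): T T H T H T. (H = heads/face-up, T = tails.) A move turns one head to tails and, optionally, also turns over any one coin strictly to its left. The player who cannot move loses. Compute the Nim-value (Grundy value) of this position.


Coins: T T H T H T
Key fact: a single head at position k behaves exactly like a Nim heap of size k (turning it to T and optionally flipping a coin at j < k corresponds to moving the heap from k to j, or to 0), and heads combine as a disjunctive sum (two heads at the same place would cancel, matching j XOR j = 0). So the Nim-value is the XOR of the 1-indexed positions of the heads.
Face-up positions (1-indexed): [3, 5]
XOR 0 with 3: 0 XOR 3 = 3
XOR 3 with 5: 3 XOR 5 = 6
Nim-value = 6

6


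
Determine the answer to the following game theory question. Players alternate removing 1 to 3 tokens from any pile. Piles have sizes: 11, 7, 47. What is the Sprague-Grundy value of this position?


Subtraction set: {1, 2, 3}
For this subtraction set, G(n) = n mod 4 (period = max + 1 = 4).
Pile 1 (size 11): G(11) = 11 mod 4 = 3
Pile 2 (size 7): G(7) = 7 mod 4 = 3
Pile 3 (size 47): G(47) = 47 mod 4 = 3
Total Grundy value = XOR of all: 3 XOR 3 XOR 3 = 3

3


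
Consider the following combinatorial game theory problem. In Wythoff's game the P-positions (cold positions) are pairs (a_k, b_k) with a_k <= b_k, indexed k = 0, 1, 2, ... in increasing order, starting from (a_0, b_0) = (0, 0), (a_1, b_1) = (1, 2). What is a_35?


By Wythoff's theorem, a_k = floor(k * phi) and b_k = floor(k * phi^2) = a_k + k, where phi = (1 + sqrt(5))/2 is the golden ratio.
phi = (1 + sqrt(5))/2 = 1.618034
k = 35
k * phi = 35 * 1.618034 = 56.631190
a_35 = floor(k * phi) = 56

56


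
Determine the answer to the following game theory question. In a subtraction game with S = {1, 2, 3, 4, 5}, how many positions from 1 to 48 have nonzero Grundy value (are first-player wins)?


Subtraction set S = {1, 2, 3, 4, 5}, so G(n) = n mod 6.
G(n) = 0 when n is a multiple of 6.
Multiples of 6 in [1, 48]: 8
N-positions (nonzero Grundy) = 48 - 8 = 40

40


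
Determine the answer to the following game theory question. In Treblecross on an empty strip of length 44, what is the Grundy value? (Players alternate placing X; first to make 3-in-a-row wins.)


Treblecross: place X on empty cells; 3-in-a-row wins.
Playing within two cells of an existing X lets the opponent win at once, so sensible play treats the cells i-2..i+2 around each X as dead. The player left with no safe cell loses, so this is a normal-play take-away game on strips of safe cells.
Placing X at cell i (0-indexed) of a strip of k safe cells leaves independent strips of sizes max(0, i-2) and max(0, k-i-3). Hence G(k) = mex{ G(max(0,i-2)) XOR G(max(0,k-i-3)) : 0 <= i < k }, with G(0) = 0.
G(1): splits (0,0):0^0=0 -> mex({0}) = 1
G(2): splits (0,0):0^0=0 -> mex({0}) = 1
G(3): splits (0,0):0^0=0 -> mex({0}) = 1
G(4): splits (0,1):0^1=1 (0,0):0^0=0 -> mex({0, 1}) = 2
G(5): splits (0,2):0^1=1 (0,1):0^1=1 (0,0):0^0=0 -> mex({0, 1}) = 2
G(6) = mex({1}) = 0
G(7) = mex({0, 1, 2}) = 3
G(8) = mex({0, 1, 2}) = 3
G(9) = mex({0, 2}) = 1
G(10) = mex({0, 2, 3}) = 1
G(11) = mex({0, 3}) = 1
G(12) = mex({1, 3}) = 0
G(13) = mex({0, 1, 2, 3}) = 4
G(14) = mex({0, 1, 2}) = 3
G(15) = mex({0, 1, 2}) = 3
G(16) = mex({0, 1, 2, 4}) = 3
G(17) = mex({0, 1, 3, 4}) = 2
G(18) = mex({0, 1, 3, 4}) = 2
G(19) = mex({0, 1, 3, 5}) = 2
G(20) = mex({0, 1, 2, 3, 5}) = 4
G(21) = mex({0, 1, 2, 3, 5}) = 4
G(22) = mex({1, 2, 6}) = 0
G(23) = mex({0, 1, 2, 3, 4, 6}) = 5
G(24) = mex({0, 1, 2, 3, 4}) = 5
G(25) = mex({0, 1, 3, 4, 7}) = 2
G(26) = mex({0, 1, 3, 4, 5, 7}) = 2
G(27) = mex({0, 1, 3, 5}) = 2
G(28) = mex({0, 1, 2, 5}) = 3
G(29) = mex({0, 1, 2, 4, 5, 6}) = 3
G(30) = mex({1, 2, 4, 6}) = 0
G(31) = mex({0, 1, 2, 3, 4, 6}) = 5
G(32) = mex({1, 2, 3, 4, 7}) = 0
G(33) = mex({0, 3, 7}) = 1
G(34) = mex({0, 2, 3, 5, 7}) = 1
G(35) = mex({0, 2, 3, 5, 6}) = 1
G(36) = mex({0, 1, 2, 5, 6}) = 3
G(37) = mex({0, 1, 2, 4, 5, 6}) = 3
G(38) = mex({0, 1, 2, 4}) = 3
G(39) = mex({0, 1, 2, 3, 4, 7}) = 5
G(40) = mex({0, 1, 2, 3, 4, 5, 7}) = 6
G(41) = mex({0, 1, 2, 3, 5, 7}) = 4
G(42) = mex({0, 1, 2, 3, 5, 6, 7}) = 4
G(43) = mex({0, 2, 3, 5, 6}) = 1
G(44) = mex({1, 2, 3, 4, 5, 6}) = 0
Therefore G(44) = 0.

0


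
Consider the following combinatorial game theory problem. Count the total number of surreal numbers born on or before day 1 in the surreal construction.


Day 0: {|} = 0 is born. Count = 1.
Day n: the number of surreal numbers born by day n is 2^(n+1) - 1.
By day 0: 2^1 - 1 = 1
By day 1: 2^2 - 1 = 3
By day 1: 3 surreal numbers.

3


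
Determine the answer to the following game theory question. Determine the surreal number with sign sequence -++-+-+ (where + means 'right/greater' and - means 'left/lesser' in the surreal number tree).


Sign expansion: -++-+-+
Rule: track bounds (lo, hi), initially (-inf, +inf). On '+', the current value becomes lo and we move to the simplest number in (value, hi): value + 1 if hi = +inf, otherwise the midpoint (value + hi)/2. On '-', the current value becomes hi and we move to value - 1 if lo = -inf, otherwise the midpoint (lo + value)/2.
Start at 0.
Step 1: sign = -, move left. Bounds: (-inf, 0). Value = -1
Step 2: sign = +, move right. Bounds: (-1, 0). Value = -1/2
Step 3: sign = +, move right. Bounds: (-1/2, 0). Value = -1/4
Step 4: sign = -, move left. Bounds: (-1/2, -1/4). Value = -3/8
Step 5: sign = +, move right. Bounds: (-3/8, -1/4). Value = -5/16
Step 6: sign = -, move left. Bounds: (-3/8, -5/16). Value = -11/32
Step 7: sign = +, move right. Bounds: (-11/32, -5/16). Value = -21/64
The surreal number with sign expansion -++-+-+ is -21/64.

-21/64


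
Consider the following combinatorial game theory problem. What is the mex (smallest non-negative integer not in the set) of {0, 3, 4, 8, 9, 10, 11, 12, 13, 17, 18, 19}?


Set = {0, 3, 4, 8, 9, 10, 11, 12, 13, 17, 18, 19}
0 is in the set.
1 is NOT in the set. This is the mex.
mex = 1

1


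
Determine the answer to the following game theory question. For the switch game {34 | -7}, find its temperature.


The game is {34 | -7}, a switch {a | b} with numbers a > b.
Cooling {a | b} by t gives {a - t | b + t}, which stops being hot when a - t = b + t, i.e. at t = (a - b)/2. So the temperature of a switch is (a - b)/2.
Temperature = (Left option - Right option) / 2
= (34 - (-7)) / 2
= 41 / 2
= 41/2

41/2


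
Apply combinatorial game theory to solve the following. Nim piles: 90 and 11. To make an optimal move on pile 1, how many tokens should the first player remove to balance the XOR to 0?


Piles: 90 and 11
Current XOR: 90 XOR 11 = 81 (non-zero, so this is an N-position).
To make the XOR zero, we need to find a move that balances the piles.
For pile 1 (size 90): target = 90 XOR 81 = 11
We reduce pile 1 from 90 to 11.
Tokens removed: 90 - 11 = 79
Verification: 11 XOR 11 = 0

79


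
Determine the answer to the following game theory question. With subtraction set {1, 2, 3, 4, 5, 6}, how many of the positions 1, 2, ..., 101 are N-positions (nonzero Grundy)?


Subtraction set S = {1, 2, 3, 4, 5, 6}, so G(n) = n mod 7.
G(n) = 0 when n is a multiple of 7.
Multiples of 7 in [1, 101]: 14
N-positions (nonzero Grundy) = 101 - 14 = 87

87


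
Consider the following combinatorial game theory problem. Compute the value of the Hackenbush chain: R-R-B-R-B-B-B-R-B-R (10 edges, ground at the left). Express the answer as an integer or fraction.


Edges (from ground): R-R-B-R-B-B-B-R-B-R
By Berlekamp's sign-expansion rule, a Blue-Red Hackenbush stalk has the value of the surreal number whose sign sequence is the edge sequence with B -> + and R -> -.
Sign sequence: --+-+++-+-
Trace the sign expansion in the surreal number tree, starting from 0:
Edge 1: R (sign -) -> bounds (-inf, 0), value = -1
Edge 2: R (sign -) -> bounds (-inf, -1), value = -2
Edge 3: B (sign +) -> bounds (-2, -1), value = -3/2
Edge 4: R (sign -) -> bounds (-2, -3/2), value = -7/4
Edge 5: B (sign +) -> bounds (-7/4, -3/2), value = -13/8
Edge 6: B (sign +) -> bounds (-13/8, -3/2), value = -25/16
Edge 7: B (sign +) -> bounds (-25/16, -3/2), value = -49/32
Edge 8: R (sign -) -> bounds (-25/16, -49/32), value = -99/64
Edge 9: B (sign +) -> bounds (-99/64, -49/32), value = -197/128
Edge 10: R (sign -) -> bounds (-99/64, -197/128), value = -395/256
Game value = -395/256

-395/256


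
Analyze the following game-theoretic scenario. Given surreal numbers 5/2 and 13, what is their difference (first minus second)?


x = 5/2, y = 13
Converting to common denominator: 2
x = 5/2, y = 26/2
x - y = 5/2 - 13 = -21/2

-21/2


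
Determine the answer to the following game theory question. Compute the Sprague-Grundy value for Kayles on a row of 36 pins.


Kayles: a move removes 1 or 2 adjacent pins from a contiguous row.
Removing pins from a row of k leaves two independent rows (a, b) with a + b = k - 1 (one pin) or a + b = k - 2 (two pins); an end removal gives a = 0.
By Sprague-Grundy, G(k) = mex{ G(a) XOR G(b) } over all these splits. G(0) = 0.
G(1): splits (0,0):0^0=0 -> mex({0}) = 1
G(2): splits (0,1):0^1=1 (0,0):0^0=0 -> mex({0, 1}) = 2
G(3): splits (0,2):0^2=2 (1,1):1^1=0 (0,1):0^1=1 -> mex({0, 1, 2}) = 3
G(4): splits (0,3):0^3=3 (1,2):1^2=3 (0,2):0^2=2 (1,1):1^1=0 -> mex({0, 2, 3}) = 1
G(5): splits (0,4):0^1=1 (1,3):1^3=2 (2,2):2^2=0 (0,3):0^3=3 (1,2):1^2=3 -> mex({0, 1, 2, 3}) = 4
G(6) = mex({0, 1, 2, 4}) = 3
G(7) = mex({0, 1, 3, 4, 5}) = 2
G(8) = mex({0, 2, 3, 5, 6}) = 1
G(9) = mex({0, 1, 2, 3, 6, 7}) = 4
G(10) = mex({0, 1, 3, 4, 5, 7}) = 2
G(11) = mex({0, 1, 2, 3, 4, 5}) = 6
G(12) = mex({0, 1, 2, 3, 5, 6, 7}) = 4
G(13) = mex({0, 2, 3, 4, 6, 7}) = 1
G(14) = mex({0, 1, 4, 5, 6, 7}) = 2
G(15) = mex({0, 1, 2, 3, 4, 5, 6}) = 7
G(16) = mex({0, 2, 3, 5, 6, 7}) = 1
G(17) = mex({0, 1, 2, 3, 5, 6, 7}) = 4
G(18) = mex({0, 1, 2, 4, 5, 6}) = 3
G(19) = mex({0, 1, 3, 4, 5, 7}) = 2
G(20) = mex({0, 2, 3, 4, 5, 6, 7}) = 1
G(21) = mex({0, 1, 2, 3, 5, 6, 7}) = 4
G(22) = mex({0, 1, 2, 3, 4, 5, 7}) = 6
G(23) = mex({0, 1, 2, 3, 4, 5, 6}) = 7
G(24) = mex({0, 1, 2, 3, 5, 6, 7}) = 4
G(25) = mex({0, 2, 3, 4, 6, 7}) = 1
G(26) = mex({0, 1, 3, 4, 5, 6, 7}) = 2
G(27) = mex({0, 1, 2, 3, 4, 5, 6, 7}) = 8
G(28) = mex({0, 1, 2, 3, 4, 6, 7, 8}) = 5
G(29) = mex({0, 1, 2, 3, 5, 6, 7, 8, 9}) = 4
G(30) = mex({0, 1, 2, 3, 4, 5, 6, 9, 10}) = 7
G(31) = mex({0, 1, 3, 4, 5, 7, 10, 11}) = 2
G(32) = mex({0, 2, 3, 4, 5, 6, 7, 9, 11}) = 1
G(33) = mex({0, 1, 2, 3, 4, 5, 6, 7, 9, 12}) = 8
G(34) = mex({0, 1, 2, 3, 4, 5, 7, 8, 11, 12}) = 6
G(35) = mex({0, 1, 2, 3, 4, 5, 6, 8, 9, 10, 11}) = 7
G(36) = mex({0, 1, 2, 3, 5, 6, 7, 9, 10}) = 4
Therefore G(36) = 4.

4


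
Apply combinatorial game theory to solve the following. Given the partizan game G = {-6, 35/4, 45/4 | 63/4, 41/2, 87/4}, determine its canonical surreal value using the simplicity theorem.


Left options: {-6, 35/4, 45/4}, max = 45/4
Right options: {63/4, 41/2, 87/4}, min = 63/4
All options are numbers and max(Left) < min(Right), so by the simplicity theorem the value is the simplest (earliest-born) number strictly between 45/4 and 63/4.
Integers 12 through 15 all lie strictly between 45/4 and 63/4.
Among integers, the simplest (lowest birthday = smallest |n|; 0 is born on day 0, +-n on day n) is 12.
No non-integer in the interval can be simpler: if x is a non-integer in the interval, then floor(x) or ceil(x) also lies in the interval (the interval contains an integer), and both are proper prefixes of x's sign expansion, i.e. born earlier. So the game value is 12.
Game value = 12

12


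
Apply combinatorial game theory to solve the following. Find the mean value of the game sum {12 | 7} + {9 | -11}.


G1 = {12 | 7}, G2 = {9 | -11}
Each is a switch {a | b} with numbers a > b; its mean value is (a + b)/2, and mean value is additive over game sums: m(G1 + G2) = m(G1) + m(G2).
Mean of G1 = (12 + (7))/2 = 19/2 = 19/2
Mean of G2 = (9 + (-11))/2 = -2/2 = -1
Mean of G1 + G2 = 19/2 + -1 = 17/2

17/2


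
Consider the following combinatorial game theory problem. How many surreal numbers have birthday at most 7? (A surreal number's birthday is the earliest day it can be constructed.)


Day 0: {|} = 0 is born. Count = 1.
Day n: the number of surreal numbers born by day n is 2^(n+1) - 1.
By day 0: 2^1 - 1 = 1
By day 1: 2^2 - 1 = 3
By day 2: 2^3 - 1 = 7
By day 3: 2^4 - 1 = 15
By day 4: 2^5 - 1 = 31
By day 5: 2^6 - 1 = 63
By day 6: 2^7 - 1 = 127
By day 7: 2^8 - 1 = 255
By day 7: 255 surreal numbers.

255


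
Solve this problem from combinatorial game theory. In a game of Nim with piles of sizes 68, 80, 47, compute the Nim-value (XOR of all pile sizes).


We need the XOR (exclusive or) of all pile sizes.
After XOR-ing pile 1 (size 68): 0 XOR 68 = 68
After XOR-ing pile 2 (size 80): 68 XOR 80 = 20
After XOR-ing pile 3 (size 47): 20 XOR 47 = 59
The Nim-value of this position is 59.

59


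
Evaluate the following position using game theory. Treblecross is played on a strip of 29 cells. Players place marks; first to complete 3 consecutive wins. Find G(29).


Treblecross: place X on empty cells; 3-in-a-row wins.
Playing within two cells of an existing X lets the opponent win at once, so sensible play treats the cells i-2..i+2 around each X as dead. The player left with no safe cell loses, so this is a normal-play take-away game on strips of safe cells.
Placing X at cell i (0-indexed) of a strip of k safe cells leaves independent strips of sizes max(0, i-2) and max(0, k-i-3). Hence G(k) = mex{ G(max(0,i-2)) XOR G(max(0,k-i-3)) : 0 <= i < k }, with G(0) = 0.
G(1): splits (0,0):0^0=0 -> mex({0}) = 1
G(2): splits (0,0):0^0=0 -> mex({0}) = 1
G(3): splits (0,0):0^0=0 -> mex({0}) = 1
G(4): splits (0,1):0^1=1 (0,0):0^0=0 -> mex({0, 1}) = 2
G(5): splits (0,2):0^1=1 (0,1):0^1=1 (0,0):0^0=0 -> mex({0, 1}) = 2
G(6) = mex({1}) = 0
G(7) = mex({0, 1, 2}) = 3
G(8) = mex({0, 1, 2}) = 3
G(9) = mex({0, 2}) = 1
G(10) = mex({0, 2, 3}) = 1
G(11) = mex({0, 3}) = 1
G(12) = mex({1, 3}) = 0
G(13) = mex({0, 1, 2, 3}) = 4
G(14) = mex({0, 1, 2}) = 3
G(15) = mex({0, 1, 2}) = 3
G(16) = mex({0, 1, 2, 4}) = 3
G(17) = mex({0, 1, 3, 4}) = 2
G(18) = mex({0, 1, 3, 4}) = 2
G(19) = mex({0, 1, 3, 5}) = 2
G(20) = mex({0, 1, 2, 3, 5}) = 4
G(21) = mex({0, 1, 2, 3, 5}) = 4
G(22) = mex({1, 2, 6}) = 0
G(23) = mex({0, 1, 2, 3, 4, 6}) = 5
G(24) = mex({0, 1, 2, 3, 4}) = 5
G(25) = mex({0, 1, 3, 4, 7}) = 2
G(26) = mex({0, 1, 3, 4, 5, 7}) = 2
G(27) = mex({0, 1, 3, 5}) = 2
G(28) = mex({0, 1, 2, 5}) = 3
G(29) = mex({0, 1, 2, 4, 5, 6}) = 3
Therefore G(29) = 3.

3


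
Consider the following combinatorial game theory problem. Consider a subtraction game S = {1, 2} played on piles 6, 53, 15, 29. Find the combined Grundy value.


Subtraction set: {1, 2}
For this subtraction set, G(n) = n mod 3 (period = max + 1 = 3).
Pile 1 (size 6): G(6) = 6 mod 3 = 0
Pile 2 (size 53): G(53) = 53 mod 3 = 2
Pile 3 (size 15): G(15) = 15 mod 3 = 0
Pile 4 (size 29): G(29) = 29 mod 3 = 2
Total Grundy value = XOR of all: 0 XOR 2 XOR 0 XOR 2 = 0

0


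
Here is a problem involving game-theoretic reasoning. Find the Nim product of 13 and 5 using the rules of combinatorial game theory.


Nim multiplication is bilinear over XOR: (u XOR v) * w = (u*w) XOR (v*w).
So we split each operand into its bit components and XOR the pairwise Nim products.
13 = 1 + 4 + 8 (as XOR of powers of 2).
5 = 1 + 4 (as XOR of powers of 2).
Using the standard Nim-product table on single bits:
  2*2 = 3,   2*4 = 8,   2*8 = 12,
  4*4 = 6,   4*8 = 11,  8*8 = 13,
and  1*x = x (identity), k*l = l*k (commutative).
Pairwise Nim products:
  1 * 1 = 1
  1 * 4 = 4
  4 * 1 = 4
  4 * 4 = 6
  8 * 1 = 8
  8 * 4 = 11
XOR them: 1 XOR 4 XOR 4 XOR 6 XOR 8 XOR 11 = 4.
Result: 13 * 5 = 4 (in Nim).

4


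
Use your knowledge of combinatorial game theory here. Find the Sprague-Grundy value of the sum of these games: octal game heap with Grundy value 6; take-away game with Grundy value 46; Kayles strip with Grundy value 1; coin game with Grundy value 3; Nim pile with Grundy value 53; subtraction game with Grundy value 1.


By the Sprague-Grundy theorem, the Grundy value of a sum of games is the XOR of individual Grundy values.
octal game heap: Grundy value = 6. Running XOR: 0 XOR 6 = 6
take-away game: Grundy value = 46. Running XOR: 6 XOR 46 = 40
Kayles strip: Grundy value = 1. Running XOR: 40 XOR 1 = 41
coin game: Grundy value = 3. Running XOR: 41 XOR 3 = 42
Nim pile: Grundy value = 53. Running XOR: 42 XOR 53 = 31
subtraction game: Grundy value = 1. Running XOR: 31 XOR 1 = 30
The combined Grundy value is 30.

30


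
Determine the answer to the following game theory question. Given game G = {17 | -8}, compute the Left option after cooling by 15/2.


Original game: {17 | -8} (a switch {a | b} with a > b).
Cooling by t (for t below the temperature (a - b)/2 = 25/2) taxes each move by t: {a | b} cooled by t is {a - t | b + t}.
Cooling amount: t = 15/2
Cooled Left option: 17 - 15/2 = 19/2
Cooled Right option: -8 + 15/2 = -1/2
Cooled game: {19/2 | -1/2}
Left option = 19/2

19/2


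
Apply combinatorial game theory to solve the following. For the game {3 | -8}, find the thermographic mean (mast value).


Game = {3 | -8}, a switch {a | b} with numbers a > b.
Its thermograph has left wall a - t and right wall b + t, which meet at t = (a - b)/2, where both equal (a + b)/2. So the mast (mean value) is at (a + b)/2.
Mean = (3 + (-8))/2 = -5/2 = -5/2

-5/2


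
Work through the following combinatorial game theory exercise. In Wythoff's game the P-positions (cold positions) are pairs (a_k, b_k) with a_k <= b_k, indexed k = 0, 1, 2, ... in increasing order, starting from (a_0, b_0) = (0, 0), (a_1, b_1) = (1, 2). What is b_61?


By Wythoff's theorem, a_k = floor(k * phi) and b_k = floor(k * phi^2) = a_k + k, where phi = (1 + sqrt(5))/2 is the golden ratio.
phi = (1 + sqrt(5))/2 = 1.618034
phi^2 = phi + 1 = 2.618034
k = 61
k * phi^2 = 61 * 2.618034 = 159.700073
b_61 = floor(k * phi^2) = 159 (check: a_61 + k = 98 + 61 = 159)

159


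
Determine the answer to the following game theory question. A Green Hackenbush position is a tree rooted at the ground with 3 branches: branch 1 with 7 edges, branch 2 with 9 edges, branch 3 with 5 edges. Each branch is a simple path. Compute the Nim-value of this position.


The tree has 3 branches from the ground vertex.
In Green Hackenbush, the Nim-value of a simple path of length k is k.
Branch 1: length 7, Nim-value = 7
Branch 2: length 9, Nim-value = 9
Branch 3: length 5, Nim-value = 5
Total Nim-value = XOR of all branch values:
0 XOR 7 = 7
7 XOR 9 = 14
14 XOR 5 = 11
Nim-value of the tree = 11

11


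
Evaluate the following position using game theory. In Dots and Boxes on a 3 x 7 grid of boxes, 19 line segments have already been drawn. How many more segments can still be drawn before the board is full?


Grid: 3 x 7 boxes, i.e. 4 rows and 8 columns of dots.
Horizontal edges: (rows + 1) * cols = 4 * 7 = 28
Vertical edges: rows * (cols + 1) = 3 * 8 = 24
Total edges: 28 + 24 = 52
Edges drawn: 19
Remaining: 52 - 19 = 33

33


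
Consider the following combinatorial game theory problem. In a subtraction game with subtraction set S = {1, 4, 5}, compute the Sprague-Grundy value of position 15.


The subtraction set is S = {1, 4, 5}.
G(k) = mex{ G(k - s) : s in S, s <= k }. We compute iteratively: G(0) = 0.
G(1) = mex({0}) = 1
G(2) = mex({1}) = 0
G(3) = mex({0}) = 1
G(4) = mex({0, 1}) = 2
G(5) = mex({0, 1, 2}) = 3
G(6) = mex({0, 1, 3}) = 2
G(7) = mex({0, 1, 2}) = 3
G(8) = mex({1, 2, 3}) = 0
G(9) = mex({0, 2, 3}) = 1
G(10) = mex({1, 2, 3}) = 0
G(11) = mex({0, 2, 3}) = 1
G(12) = mex({0, 1, 3}) = 2
Observe that G(8)..G(12) = 0, 1, 0, 1, 2 repeats G(0)..G(4) = 0, 1, 0, 1, 2.
For k >= max(S) = 5, G(k) is determined by the previous 5 values G(k-5)..G(k-1); a window of 5 consecutive values has recurred shifted by 8, so by induction G(k + 8) = G(k) for all k >= 0: the sequence is periodic from the start with period 8.
One period: G(0..7) = 0, 1, 0, 1, 2, 3, 2, 3.
15 mod 8 = 7, so G(15) = G(7) = 3.

3
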